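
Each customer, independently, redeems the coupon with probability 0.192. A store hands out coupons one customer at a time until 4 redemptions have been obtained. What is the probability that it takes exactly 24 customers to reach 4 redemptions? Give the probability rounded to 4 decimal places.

Y = trial on which the fourth success occurs; negative binomial, r=4, p=0.192.
P(Y=24) = C(23,3) · p^4 · (1−p)^20
= 1771 · 0.001359 · 0.014068 = 0.033857

0.0339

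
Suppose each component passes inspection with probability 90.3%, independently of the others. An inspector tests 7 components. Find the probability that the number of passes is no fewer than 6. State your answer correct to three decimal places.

X ~ Binomial(7, 0.903); P(X ≥ 6) = Σ C(7,k) p^k (1−p)^(7−k) over k:
  k=6: C(7,6)·0.903^6·0.097^1 = 0.36813
  k=7: C(7,7)·0.903^7·0.097^0 = 0.48957
Total = 0.85770

0.858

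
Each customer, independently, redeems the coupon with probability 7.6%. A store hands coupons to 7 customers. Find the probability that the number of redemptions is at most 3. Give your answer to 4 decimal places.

0.9990

X ~ Binomial(7, 0.076); P(X ≤ 3) = Σ C(7,k) p^k (1−p)^(7−k) over k:
  k=0: C(7,0)·0.076^0·0.924^7 = 0.575048
  k=1: C(7,1)·0.076^1·0.924^6 = 0.331088
  k=2: C(7,2)·0.076^2·0.924^5 = 0.081697
  k=3: C(7,3)·0.076^3·0.924^4 = 0.011199
Total = 0.999032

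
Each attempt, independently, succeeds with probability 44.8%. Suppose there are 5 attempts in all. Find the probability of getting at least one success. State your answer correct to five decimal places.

0.94875

P(at least one) = 1 − P(none) = 1 − (1 − 0.448)^5
= 1 − 0.0512502 = 0.9487498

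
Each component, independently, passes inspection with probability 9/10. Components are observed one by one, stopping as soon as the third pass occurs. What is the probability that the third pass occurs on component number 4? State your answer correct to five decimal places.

Y = trial on which the third success occurs; negative binomial, r=3, p=0.90.
P(Y=4) = C(3,2) · p^3 · (1−p)^1
= 3 · 0.729 · 0.1 = 0.2187000

0.21870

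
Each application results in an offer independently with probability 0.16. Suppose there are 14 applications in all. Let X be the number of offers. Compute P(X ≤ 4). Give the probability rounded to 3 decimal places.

0.941

X ~ Binomial(14, 0.16); P(X ≤ 4) = Σ C(14,k) p^k (1−p)^(14−k) over k:
  k=0: C(14,0)·0.16^0·0.84^14 = 0.08708
  k=1: C(14,1)·0.16^1·0.84^13 = 0.23221
  k=2: C(14,2)·0.16^2·0.84^12 = 0.28750
  k=3: C(14,3)·0.16^3·0.84^11 = 0.21905
  k=4: C(14,4)·0.16^4·0.84^10 = 0.11474
Total = 0.94057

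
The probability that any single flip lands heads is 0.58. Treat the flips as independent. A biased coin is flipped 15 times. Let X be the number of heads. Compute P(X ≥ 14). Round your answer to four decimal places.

X ~ Binomial(15, 0.58); P(X ≥ 14) = Σ C(15,k) p^k (1−p)^(15−k) over k:
  k=14: C(15,14)·0.58^14·0.42^1 = 0.003071
  k=15: C(15,15)·0.58^15·0.42^0 = 0.000283
Total = 0.003354

0.0034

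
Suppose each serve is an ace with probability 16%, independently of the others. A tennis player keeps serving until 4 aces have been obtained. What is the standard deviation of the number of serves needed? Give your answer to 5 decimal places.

Y = total serves until the fourth success; negative binomial with r=4, p=0.16.
SD(Y) = √[r(1−p)/p²] = √(131.2500000) = 11.4564392

11.45644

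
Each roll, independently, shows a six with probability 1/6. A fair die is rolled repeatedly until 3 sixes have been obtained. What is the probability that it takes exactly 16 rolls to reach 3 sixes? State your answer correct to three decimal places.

Y = trial on which the third success occurs; negative binomial, r=3, p=0.166667.
P(Y=16) = C(15,2) · p^3 · (1−p)^13
= 105 · 0.0046296 · 0.093464 = 0.04543

0.045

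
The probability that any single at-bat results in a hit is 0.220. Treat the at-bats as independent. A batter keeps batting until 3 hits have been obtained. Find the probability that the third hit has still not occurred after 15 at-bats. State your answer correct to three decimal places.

Needing more than 15 at-bats ⇔ fewer than 3 successes in the first 15. With X ~ Binomial(15, 0.22), P(Y > 15) = P(X ≤ 2).
  k=0: C(15,0)·0.22^0·0.78^15 = 0.02407
  k=1: C(15,1)·0.22^1·0.78^14 = 0.10182
  k=2: C(15,2)·0.22^2·0.78^13 = 0.20103
P(X ≤ 2) = 0.32692

0.327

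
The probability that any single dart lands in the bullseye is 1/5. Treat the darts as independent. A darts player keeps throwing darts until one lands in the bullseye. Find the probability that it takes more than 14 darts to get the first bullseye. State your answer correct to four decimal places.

0.0440

Y = number of darts to the first success; geometric, p = 0.20.
P(Y > 14) = P(first 14 all fail) = (1−p)^14 = 0.043980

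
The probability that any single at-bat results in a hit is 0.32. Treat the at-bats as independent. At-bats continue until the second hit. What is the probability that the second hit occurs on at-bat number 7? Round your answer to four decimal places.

0.0893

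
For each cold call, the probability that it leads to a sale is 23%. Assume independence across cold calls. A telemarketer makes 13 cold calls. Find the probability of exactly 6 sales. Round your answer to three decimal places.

X ~ Binomial(n=13, p=0.23).
P(X=6) = C(13,6) · p^6 · (1−p)^7
= 1716 · 0.00014804 · 0.16049 = 0.04077

0.041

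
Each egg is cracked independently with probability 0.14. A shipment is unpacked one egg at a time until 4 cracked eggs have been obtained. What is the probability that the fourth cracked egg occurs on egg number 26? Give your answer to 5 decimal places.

0.03200

Y = trial on which the fourth success occurs; negative binomial, r=4, p=0.14.
P(Y=26) = C(25,3) · p^4 · (1−p)^22
= 2300 · 0.00038416 · 0.036221 = 0.0320041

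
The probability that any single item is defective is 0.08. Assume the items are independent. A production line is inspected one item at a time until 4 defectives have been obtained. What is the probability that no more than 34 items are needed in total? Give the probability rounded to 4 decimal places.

Finishing within 34 items ⇔ at least 4 successes in the first 34. With X ~ Binomial(34, 0.08), P(Y ≤ 34) = 1 − P(X ≤ 3).
  k=0: C(34,0)·0.08^0·0.92^34 = 0.058720
  k=1: C(34,1)·0.08^1·0.92^33 = 0.173607
  k=2: C(34,2)·0.08^2·0.92^32 = 0.249088
  k=3: C(34,3)·0.08^3·0.92^31 = 0.231038
1 − 0.712454 = 0.287546

0.2875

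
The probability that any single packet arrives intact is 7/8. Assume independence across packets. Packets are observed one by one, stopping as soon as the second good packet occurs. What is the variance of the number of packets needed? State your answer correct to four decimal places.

Y = total packets until the second success; negative binomial with r=2, p=0.875.
Var(Y) = r(1−p)/p² = 2·0.125 / 0.875² = 0.326531

0.3265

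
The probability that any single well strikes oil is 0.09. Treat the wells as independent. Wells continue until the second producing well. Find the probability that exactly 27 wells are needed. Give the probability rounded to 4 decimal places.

0.0199

Y = trial on which the second success occurs; negative binomial, r=2, p=0.09.
P(Y=27) = C(26,1) · p^2 · (1−p)^25
= 26 · 0.0081 · 0.094631 = 0.019929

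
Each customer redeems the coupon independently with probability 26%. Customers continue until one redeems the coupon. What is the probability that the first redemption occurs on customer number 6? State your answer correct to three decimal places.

Geometric (trials to first success), p = 0.26.
P(Y = 6) = (1−p)^5 · p = 0.2219 · 0.26 = 0.05769

0.058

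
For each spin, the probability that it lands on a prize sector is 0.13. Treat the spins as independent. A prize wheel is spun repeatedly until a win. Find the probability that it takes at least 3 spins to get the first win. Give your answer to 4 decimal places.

0.7569

Y = number of spins to the first success; geometric, p = 0.13.
P(Y > 2) = P(first 2 all fail) = (1−p)^2 = 0.756900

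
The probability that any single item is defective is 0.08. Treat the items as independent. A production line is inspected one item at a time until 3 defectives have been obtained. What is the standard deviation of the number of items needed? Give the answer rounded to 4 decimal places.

20.7666

Y = total items until the third success; negative binomial with r=3, p=0.08.
SD(Y) = √[r(1−p)/p²] = √(431.250000) = 20.766560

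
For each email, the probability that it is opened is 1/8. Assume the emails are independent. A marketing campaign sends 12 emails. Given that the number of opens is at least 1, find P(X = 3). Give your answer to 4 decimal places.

0.1618

X ~ Binomial(12, 0.125). Want P(X=3 | X≥1) = P(X=3) / P(X≥1).
P(X=3) = C(12,3)·0.125^3·0.875^9 = 0.129189
P(X≥1) = 1 − 0.201417 = 0.798583
Ratio = 0.129189 / 0.798583 = 0.161773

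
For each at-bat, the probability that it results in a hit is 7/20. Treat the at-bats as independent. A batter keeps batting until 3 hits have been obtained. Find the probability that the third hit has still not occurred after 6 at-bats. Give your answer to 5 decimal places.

Needing more than 6 at-bats ⇔ fewer than 3 successes in the first 6. With X ~ Binomial(6, 0.35), P(Y > 6) = P(X ≤ 2).
  k=0: C(6,0)·0.35^0·0.65^6 = 0.0754189
  k=1: C(6,1)·0.35^1·0.65^5 = 0.2436610
  k=2: C(6,2)·0.35^2·0.65^4 = 0.3280052
P(X ≤ 2) = 0.6470852

0.64709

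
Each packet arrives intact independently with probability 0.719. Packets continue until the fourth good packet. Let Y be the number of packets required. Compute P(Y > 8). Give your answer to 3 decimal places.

0.044

Needing more than 8 packets ⇔ fewer than 4 successes in the first 8. With X ~ Binomial(8, 0.719), P(Y > 8) = P(X ≤ 3).
  k=0: C(8,0)·0.719^0·0.281^8 = 0.00004
  k=1: C(8,1)·0.719^1·0.281^7 = 0.00080
  k=2: C(8,2)·0.719^2·0.281^6 = 0.00713
  k=3: C(8,3)·0.719^3·0.281^5 = 0.03647
P(X ≤ 3) = 0.04443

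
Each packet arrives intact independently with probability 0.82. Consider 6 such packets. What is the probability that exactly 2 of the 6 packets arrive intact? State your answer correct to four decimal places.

0.0106

X ~ Binomial(n=6, p=0.82).
P(X=2) = C(6,2) · p^2 · (1−p)^4
= 15 · 0.6724 · 0.0010498 = 0.010588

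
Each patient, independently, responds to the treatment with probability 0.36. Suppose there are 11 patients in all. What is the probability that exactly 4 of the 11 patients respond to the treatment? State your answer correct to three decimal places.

X ~ Binomial(n=11, p=0.36).
P(X=4) = C(11,4) · p^4 · (1−p)^7
= 330 · 0.016796 · 0.04398 = 0.24377

0.244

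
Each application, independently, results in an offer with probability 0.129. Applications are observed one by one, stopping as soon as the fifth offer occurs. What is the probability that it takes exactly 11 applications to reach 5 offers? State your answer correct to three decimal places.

0.003

Y = trial on which the fifth success occurs; negative binomial, r=5, p=0.129.
P(Y=11) = C(10,4) · p^5 · (1−p)^6
= 210 · 3.5723e-05 · 0.43663 = 0.00328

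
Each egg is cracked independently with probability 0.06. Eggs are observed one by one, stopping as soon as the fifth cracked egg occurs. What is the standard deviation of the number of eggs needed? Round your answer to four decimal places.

36.1325

Y = total eggs until the fifth success; negative binomial with r=5, p=0.06.
SD(Y) = √[r(1−p)/p²] = √(1305.555556) = 36.132472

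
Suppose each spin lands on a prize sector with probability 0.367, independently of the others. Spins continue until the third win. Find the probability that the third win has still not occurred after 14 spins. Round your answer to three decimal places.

0.066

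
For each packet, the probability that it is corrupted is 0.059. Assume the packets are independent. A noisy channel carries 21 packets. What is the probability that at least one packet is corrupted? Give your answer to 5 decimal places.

0.72114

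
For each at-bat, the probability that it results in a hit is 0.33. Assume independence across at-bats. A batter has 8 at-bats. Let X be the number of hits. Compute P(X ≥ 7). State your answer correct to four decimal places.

0.0024

X ~ Binomial(8, 0.33); P(X ≥ 7) = Σ C(8,k) p^k (1−p)^(8−k) over k:
  k=7: C(8,7)·0.33^7·0.67^1 = 0.002284
  k=8: C(8,8)·0.33^8·0.67^0 = 0.000141
Total = 0.002425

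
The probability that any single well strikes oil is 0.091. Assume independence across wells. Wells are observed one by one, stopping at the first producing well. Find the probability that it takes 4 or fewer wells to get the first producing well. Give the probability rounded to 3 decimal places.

Y = number of wells to the first success; geometric, p = 0.091.
P(Y ≤ 4) = 1 − (1−p)^4 = 1 − 0.68274 = 0.31726

0.317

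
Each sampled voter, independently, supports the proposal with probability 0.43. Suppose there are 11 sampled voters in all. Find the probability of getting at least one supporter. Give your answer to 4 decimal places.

0.9979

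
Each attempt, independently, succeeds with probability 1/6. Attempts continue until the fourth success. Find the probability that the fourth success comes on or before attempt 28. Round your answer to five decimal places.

0.70925

Finishing within 28 attempts ⇔ at least 4 successes in the first 28. With X ~ Binomial(28, 0.166667), P(Y ≤ 28) = 1 − P(X ≤ 3).
  k=0: C(28,0)·0.166667^0·0.833333^28 = 0.0060663
  k=1: C(28,1)·0.166667^1·0.833333^27 = 0.0339714
  k=2: C(28,2)·0.166667^2·0.833333^26 = 0.0917227
  k=3: C(28,3)·0.166667^3·0.833333^25 = 0.1589860
1 − 0.2907464 = 0.7092536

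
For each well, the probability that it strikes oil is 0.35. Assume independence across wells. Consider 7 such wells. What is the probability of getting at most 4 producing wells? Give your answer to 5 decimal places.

X ~ Binomial(7, 0.35); P(X ≤ 4) = Σ C(7,k) p^k (1−p)^(7−k) over k:
  k=0: C(7,0)·0.35^0·0.65^7 = 0.0490223
  k=1: C(7,1)·0.35^1·0.65^6 = 0.1847763
  k=2: C(7,2)·0.35^2·0.65^5 = 0.2984848
  k=3: C(7,3)·0.35^3·0.65^4 = 0.2678709
  k=4: C(7,4)·0.35^4·0.65^3 = 0.1442382
Total = 0.9443925

0.94439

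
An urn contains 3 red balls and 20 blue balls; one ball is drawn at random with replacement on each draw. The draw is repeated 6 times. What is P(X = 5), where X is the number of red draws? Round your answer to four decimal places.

X ~ Binomial(n=6, p=0.130435).
P(X=5) = C(6,5) · p^5 · (1−p)^1
= 6 · 3.7754e-05 · 0.86957 = 0.000197

0.0002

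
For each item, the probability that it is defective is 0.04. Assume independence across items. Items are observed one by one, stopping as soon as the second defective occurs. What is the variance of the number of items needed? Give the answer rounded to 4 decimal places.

1200.0000

Y = total items until the second success; negative binomial with r=2, p=0.04.
Var(Y) = r(1−p)/p² = 2·0.96 / 0.04² = 1200.000000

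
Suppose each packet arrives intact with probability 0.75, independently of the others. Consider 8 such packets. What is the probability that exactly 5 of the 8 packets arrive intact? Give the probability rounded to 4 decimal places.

X ~ Binomial(n=8, p=0.75).
P(X=5) = C(8,5) · p^5 · (1−p)^3
= 56 · 0.2373 · 0.015625 = 0.207642

0.2076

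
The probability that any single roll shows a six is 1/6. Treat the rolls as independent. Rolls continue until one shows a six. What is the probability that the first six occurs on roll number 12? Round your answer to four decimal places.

Geometric (trials to first success), p = 0.166667.
P(Y = 12) = (1−p)^11 · p = 0.13459 · 0.166667 = 0.022431

0.0224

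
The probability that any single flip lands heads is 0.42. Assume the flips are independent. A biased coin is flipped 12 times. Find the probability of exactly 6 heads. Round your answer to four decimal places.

X ~ Binomial(n=12, p=0.42).
P(X=6) = C(12,6) · p^6 · (1−p)^6
= 924 · 0.005489 · 0.038069 = 0.193079

0.1931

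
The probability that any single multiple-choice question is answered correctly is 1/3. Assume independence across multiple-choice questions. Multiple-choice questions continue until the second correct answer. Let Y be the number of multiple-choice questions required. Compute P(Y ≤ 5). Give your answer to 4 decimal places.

Finishing within 5 multiple-choice questions ⇔ at least 2 successes in the first 5. With X ~ Binomial(5, 0.333333), P(Y ≤ 5) = 1 − P(X ≤ 1).
  k=0: C(5,0)·0.333333^0·0.666667^5 = 0.131687
  k=1: C(5,1)·0.333333^1·0.666667^4 = 0.329218
1 − 0.460905 = 0.539095

0.5391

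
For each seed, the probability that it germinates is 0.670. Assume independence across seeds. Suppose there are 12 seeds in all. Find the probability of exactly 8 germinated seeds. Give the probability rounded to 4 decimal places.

X ~ Binomial(n=12, p=0.67).
P(X=8) = C(12,8) · p^8 · (1−p)^4
= 495 · 0.040607 · 0.011859 = 0.238374

0.2384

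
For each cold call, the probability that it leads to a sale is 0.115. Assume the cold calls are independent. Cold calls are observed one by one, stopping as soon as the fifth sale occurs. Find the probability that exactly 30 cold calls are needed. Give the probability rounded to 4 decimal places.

Y = trial on which the fifth success occurs; negative binomial, r=5, p=0.115.
P(Y=30) = C(29,4) · p^5 · (1−p)^25
= 23751 · 2.0114e-05 · 0.047161 = 0.022530

0.0225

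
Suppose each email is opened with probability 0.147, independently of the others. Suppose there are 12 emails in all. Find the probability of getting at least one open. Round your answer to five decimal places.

0.85162

P(at least one) = 1 − P(none) = 1 − (1 − 0.147)^12
= 1 − 0.1483844 = 0.8516156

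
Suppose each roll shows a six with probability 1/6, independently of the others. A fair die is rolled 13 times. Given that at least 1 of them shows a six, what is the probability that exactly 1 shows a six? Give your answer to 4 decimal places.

0.2681

X ~ Binomial(13, 0.166667). Want P(X=1 | X≥1) = P(X=1) / P(X≥1).
P(X=1) = C(13,1)·0.166667^1·0.833333^12 = 0.243006
P(X≥1) = 1 − 0.093464 = 0.906536
Ratio = 0.243006 / 0.906536 = 0.268060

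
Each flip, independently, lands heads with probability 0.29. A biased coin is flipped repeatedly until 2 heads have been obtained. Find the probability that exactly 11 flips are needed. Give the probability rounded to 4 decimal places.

0.0386

Y = trial on which the second success occurs; negative binomial, r=2, p=0.29.
P(Y=11) = C(10,1) · p^2 · (1−p)^9
= 10 · 0.0841 · 0.045849 = 0.038559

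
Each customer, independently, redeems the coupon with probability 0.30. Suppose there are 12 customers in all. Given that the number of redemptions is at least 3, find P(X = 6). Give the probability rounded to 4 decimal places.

0.1061

X ~ Binomial(12, 0.30). Want P(X=6 | X≥3) = P(X=6) / P(X≥3).
P(X=6) = C(12,6)·0.30^6·0.70^6 = 0.079248
P(X≥3) = 1 − 0.013841 − 0.071184 − 0.167790 = 0.747185
Ratio = 0.079248 / 0.747185 = 0.106062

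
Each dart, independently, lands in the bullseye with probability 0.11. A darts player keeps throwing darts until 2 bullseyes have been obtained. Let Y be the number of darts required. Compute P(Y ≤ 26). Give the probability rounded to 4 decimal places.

Finishing within 26 darts ⇔ at least 2 successes in the first 26. With X ~ Binomial(26, 0.11), P(Y ≤ 26) = 1 − P(X ≤ 1).
  k=0: C(26,0)·0.11^0·0.89^26 = 0.048321
  k=1: C(26,1)·0.11^1·0.89^25 = 0.155280
1 − 0.203602 = 0.796398

0.7964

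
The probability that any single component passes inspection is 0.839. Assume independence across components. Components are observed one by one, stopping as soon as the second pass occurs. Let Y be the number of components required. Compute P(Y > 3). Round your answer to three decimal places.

Needing more than 3 components ⇔ fewer than 2 successes in the first 3. With X ~ Binomial(3, 0.839), P(Y > 3) = P(X ≤ 1).
  k=0: C(3,0)·0.839^0·0.161^3 = 0.00417
  k=1: C(3,1)·0.839^1·0.161^2 = 0.06524
P(X ≤ 1) = 0.06942

0.069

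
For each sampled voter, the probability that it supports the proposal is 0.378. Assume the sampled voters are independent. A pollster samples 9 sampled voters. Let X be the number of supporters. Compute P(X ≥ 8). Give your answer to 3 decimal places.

0.002

X ~ Binomial(9, 0.378); P(X ≥ 8) = Σ C(9,k) p^k (1−p)^(9−k) over k:
  k=8: C(9,8)·0.378^8·0.622^1 = 0.00233
  k=9: C(9,9)·0.378^9·0.622^0 = 0.00016
Total = 0.00249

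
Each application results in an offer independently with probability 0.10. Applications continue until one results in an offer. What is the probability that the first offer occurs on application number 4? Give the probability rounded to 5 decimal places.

0.07290

Geometric (trials to first success), p = 0.10.
P(Y = 4) = (1−p)^3 · p = 0.729 · 0.10 = 0.0729000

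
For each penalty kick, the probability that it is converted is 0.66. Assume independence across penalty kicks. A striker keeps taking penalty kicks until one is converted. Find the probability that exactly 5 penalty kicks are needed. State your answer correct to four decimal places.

Geometric (trials to first success), p = 0.66.
P(Y = 5) = (1−p)^4 · p = 0.013363 · 0.66 = 0.008820

0.0088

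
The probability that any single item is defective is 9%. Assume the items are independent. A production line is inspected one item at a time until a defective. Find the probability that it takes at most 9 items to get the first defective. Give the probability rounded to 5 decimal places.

0.57207

Y = number of items to the first success; geometric, p = 0.09.
P(Y ≤ 9) = 1 − (1−p)^9 = 1 − 0.4279298 = 0.5720702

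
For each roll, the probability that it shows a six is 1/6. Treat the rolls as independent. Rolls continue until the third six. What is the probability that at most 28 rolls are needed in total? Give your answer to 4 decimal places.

0.8682

Finishing within 28 rolls ⇔ at least 3 successes in the first 28. With X ~ Binomial(28, 0.166667), P(Y ≤ 28) = 1 − P(X ≤ 2).
  k=0: C(28,0)·0.166667^0·0.833333^28 = 0.006066
  k=1: C(28,1)·0.166667^1·0.833333^27 = 0.033971
  k=2: C(28,2)·0.166667^2·0.833333^26 = 0.091723
1 − 0.131760 = 0.868240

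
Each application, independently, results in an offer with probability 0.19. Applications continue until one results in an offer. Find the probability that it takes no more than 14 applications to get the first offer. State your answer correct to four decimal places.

Y = number of applications to the first success; geometric, p = 0.19.
P(Y ≤ 14) = 1 − (1−p)^14 = 1 − 0.052335 = 0.947665

0.9477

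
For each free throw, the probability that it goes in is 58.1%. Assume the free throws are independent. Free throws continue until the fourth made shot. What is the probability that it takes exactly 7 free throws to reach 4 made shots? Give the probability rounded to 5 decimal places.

Y = trial on which the fourth success occurs; negative binomial, r=4, p=0.581.
P(Y=7) = C(6,3) · p^4 · (1−p)^3
= 20 · 0.11395 · 0.07356 = 0.1676396

0.16764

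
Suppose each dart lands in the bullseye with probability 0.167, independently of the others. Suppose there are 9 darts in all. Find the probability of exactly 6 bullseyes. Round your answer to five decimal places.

0.00105

X ~ Binomial(n=9, p=0.167).
P(X=6) = C(9,6) · p^6 · (1−p)^3
= 84 · 2.1692e-05 · 0.57801 = 0.0010532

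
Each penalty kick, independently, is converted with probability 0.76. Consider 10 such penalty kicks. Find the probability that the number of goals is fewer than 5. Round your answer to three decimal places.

0.016

X ~ Binomial(10, 0.76); P(X ≤ 4) = Σ C(10,k) p^k (1−p)^(10−k) over k:
  k=0: C(10,0)·0.76^0·0.24^10 = 0.00000
  k=1: C(10,1)·0.76^1·0.24^9 = 0.00002
  k=2: C(10,2)·0.76^2·0.24^8 = 0.00029
  k=3: C(10,3)·0.76^3·0.24^7 = 0.00242
  k=4: C(10,4)·0.76^4·0.24^6 = 0.01339
Total = 0.01611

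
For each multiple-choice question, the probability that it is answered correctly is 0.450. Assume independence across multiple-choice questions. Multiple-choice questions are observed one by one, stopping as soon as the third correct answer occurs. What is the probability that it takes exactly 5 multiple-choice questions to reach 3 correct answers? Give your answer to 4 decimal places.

0.1654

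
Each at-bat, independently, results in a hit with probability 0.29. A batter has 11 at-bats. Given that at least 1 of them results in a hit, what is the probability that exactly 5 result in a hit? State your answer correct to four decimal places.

0.1243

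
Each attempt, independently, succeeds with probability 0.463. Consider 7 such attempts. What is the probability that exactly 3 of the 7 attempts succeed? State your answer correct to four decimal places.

X ~ Binomial(n=7, p=0.463).
P(X=3) = C(7,3) · p^3 · (1−p)^4
= 35 · 0.099253 · 0.083157 = 0.288874

0.2889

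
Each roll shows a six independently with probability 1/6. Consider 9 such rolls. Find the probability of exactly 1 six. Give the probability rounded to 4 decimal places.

0.3489

X ~ Binomial(n=9, p=0.166667).
P(X=1) = C(9,1) · p^1 · (1−p)^8
= 9 · 0.16667 · 0.23257 = 0.348852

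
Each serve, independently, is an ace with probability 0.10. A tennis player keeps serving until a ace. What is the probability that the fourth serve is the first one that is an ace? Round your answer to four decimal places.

0.0729

Geometric (trials to first success), p = 0.10.
P(Y = 4) = (1−p)^3 · p = 0.729 · 0.10 = 0.072900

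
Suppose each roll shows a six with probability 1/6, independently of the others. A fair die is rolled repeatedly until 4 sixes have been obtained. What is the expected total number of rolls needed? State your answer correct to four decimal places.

24.0000

Y = total rolls until the fourth success; negative binomial with r=4, p=0.166667.
E[Y] = r / p = 4 / 0.166667 = 24.000000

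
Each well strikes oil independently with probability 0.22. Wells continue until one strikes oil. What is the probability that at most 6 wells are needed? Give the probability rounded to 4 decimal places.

Y = number of wells to the first success; geometric, p = 0.22.
P(Y ≤ 6) = 1 − (1−p)^6 = 1 − 0.225200 = 0.774800

0.7748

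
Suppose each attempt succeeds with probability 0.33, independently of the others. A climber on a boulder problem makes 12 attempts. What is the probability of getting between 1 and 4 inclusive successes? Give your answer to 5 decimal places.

X ~ Binomial(12, 0.33); P(1 ≤ X ≤ 4) = Σ C(12,k) p^k (1−p)^(12−k) over k:
  k=1: C(12,1)·0.33^1·0.67^11 = 0.0483635
  k=2: C(12,2)·0.33^2·0.67^10 = 0.1310146
  k=3: C(12,3)·0.33^3·0.67^9 = 0.2150987
  k=4: C(12,4)·0.33^4·0.67^8 = 0.2383743
Total = 0.6328511

0.63285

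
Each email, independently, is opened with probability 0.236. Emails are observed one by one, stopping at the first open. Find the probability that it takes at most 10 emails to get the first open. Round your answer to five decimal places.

Y = number of emails to the first success; geometric, p = 0.236.
P(Y ≤ 10) = 1 − (1−p)^10 = 1 − 0.0677538 = 0.9322462

0.93225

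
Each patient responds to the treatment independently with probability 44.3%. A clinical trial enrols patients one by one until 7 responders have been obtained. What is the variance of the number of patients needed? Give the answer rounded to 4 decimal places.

19.8676

Y = total patients until the seventh success; negative binomial with r=7, p=0.443.
Var(Y) = r(1−p)/p² = 7·0.557 / 0.443² = 19.867617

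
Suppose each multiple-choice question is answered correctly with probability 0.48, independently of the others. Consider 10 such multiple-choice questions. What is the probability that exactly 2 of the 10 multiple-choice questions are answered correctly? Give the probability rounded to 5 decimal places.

X ~ Binomial(n=10, p=0.48).
P(X=2) = C(10,2) · p^2 · (1−p)^8
= 45 · 0.2304 · 0.005346 = 0.0554270

0.05543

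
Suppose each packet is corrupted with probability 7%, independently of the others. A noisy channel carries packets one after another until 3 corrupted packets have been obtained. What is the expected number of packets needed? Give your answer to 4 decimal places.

42.8571

Y = total packets until the third success; negative binomial with r=3, p=0.07.
E[Y] = r / p = 3 / 0.07 = 42.857143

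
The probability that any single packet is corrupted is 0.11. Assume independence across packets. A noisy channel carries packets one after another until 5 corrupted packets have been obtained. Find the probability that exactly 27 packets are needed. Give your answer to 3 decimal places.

0.019

Y = trial on which the fifth success occurs; negative binomial, r=5, p=0.11.
P(Y=27) = C(26,4) · p^5 · (1−p)^22
= 14950 · 1.6105e-05 · 0.077016 = 0.01854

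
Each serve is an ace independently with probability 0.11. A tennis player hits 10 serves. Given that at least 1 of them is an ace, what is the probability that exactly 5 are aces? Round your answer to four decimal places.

X ~ Binomial(10, 0.11). Want P(X=5 | X≥1) = P(X=5) / P(X≥1).
P(X=5) = C(10,5)·0.11^5·0.89^5 = 0.002266
P(X≥1) = 1 − 0.311817 = 0.688183
Ratio = 0.002266 / 0.688183 = 0.003293

0.0033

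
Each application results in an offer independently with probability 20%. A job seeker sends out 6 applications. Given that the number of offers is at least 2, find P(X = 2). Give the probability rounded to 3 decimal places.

0.713

X ~ Binomial(6, 0.20). Want P(X=2 | X≥2) = P(X=2) / P(X≥2).
P(X=2) = C(6,2)·0.20^2·0.80^4 = 0.24576
P(X≥2) = 1 − 0.26214 − 0.39322 = 0.34464
Ratio = 0.24576 / 0.34464 = 0.71309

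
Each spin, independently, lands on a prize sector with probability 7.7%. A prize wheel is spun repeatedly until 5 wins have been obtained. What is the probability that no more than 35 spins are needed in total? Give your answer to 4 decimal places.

0.1284

Finishing within 35 spins ⇔ at least 5 successes in the first 35. With X ~ Binomial(35, 0.077), P(Y ≤ 35) = 1 − P(X ≤ 4).
  k=0: C(35,0)·0.077^0·0.923^35 = 0.060542
  k=1: C(35,1)·0.077^1·0.923^34 = 0.176773
  k=2: C(35,2)·0.077^2·0.923^33 = 0.250700
  k=3: C(35,3)·0.077^3·0.923^32 = 0.230057
  k=4: C(35,4)·0.077^4·0.923^31 = 0.153538
1 − 0.871611 = 0.128389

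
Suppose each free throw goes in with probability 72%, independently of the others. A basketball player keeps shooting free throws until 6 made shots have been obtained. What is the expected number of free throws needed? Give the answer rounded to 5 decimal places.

Y = total free throws until the sixth success; negative binomial with r=6, p=0.72.
E[Y] = r / p = 6 / 0.72 = 8.3333333

8.33333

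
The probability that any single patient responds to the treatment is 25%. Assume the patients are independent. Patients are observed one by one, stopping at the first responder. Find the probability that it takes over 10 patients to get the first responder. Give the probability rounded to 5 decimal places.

0.05631

Y = number of patients to the first success; geometric, p = 0.25.
P(Y > 10) = P(first 10 all fail) = (1−p)^10 = 0.0563135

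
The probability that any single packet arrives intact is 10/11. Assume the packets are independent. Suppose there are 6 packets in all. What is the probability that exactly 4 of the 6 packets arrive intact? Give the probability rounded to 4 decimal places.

0.0847

X ~ Binomial(n=6, p=0.909091).
P(X=4) = C(6,4) · p^4 · (1−p)^2
= 15 · 0.68301 · 0.0082645 = 0.084671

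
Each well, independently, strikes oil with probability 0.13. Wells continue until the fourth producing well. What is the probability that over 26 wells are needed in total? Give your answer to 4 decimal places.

Needing more than 26 wells ⇔ fewer than 4 successes in the first 26. With X ~ Binomial(26, 0.13), P(Y > 26) = P(X ≤ 3).
  k=0: C(26,0)·0.13^0·0.87^26 = 0.026761
  k=1: C(26,1)·0.13^1·0.87^25 = 0.103968
  k=2: C(26,2)·0.13^2·0.87^24 = 0.194192
  k=3: C(26,3)·0.13^3·0.87^23 = 0.232138
P(X ≤ 3) = 0.557059

0.5571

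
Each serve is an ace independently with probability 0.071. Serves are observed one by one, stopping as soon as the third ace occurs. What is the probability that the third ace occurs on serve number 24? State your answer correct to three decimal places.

0.019

Y = trial on which the third success occurs; negative binomial, r=3, p=0.071.
P(Y=24) = C(23,2) · p^3 · (1−p)^21
= 253 · 0.00035791 · 0.21298 = 0.01929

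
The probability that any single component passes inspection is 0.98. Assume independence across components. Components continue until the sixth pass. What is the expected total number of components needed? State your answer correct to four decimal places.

6.1224

Y = total components until the sixth success; negative binomial with r=6, p=0.98.
E[Y] = r / p = 6 / 0.98 = 6.122449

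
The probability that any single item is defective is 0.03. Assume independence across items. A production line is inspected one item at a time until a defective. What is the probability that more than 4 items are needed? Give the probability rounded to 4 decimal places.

0.8853

Y = number of items to the first success; geometric, p = 0.03.
P(Y > 4) = P(first 4 all fail) = (1−p)^4 = 0.885293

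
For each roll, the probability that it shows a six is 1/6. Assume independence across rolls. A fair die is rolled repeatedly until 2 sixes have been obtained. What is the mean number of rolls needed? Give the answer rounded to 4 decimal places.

Y = total rolls until the second success; negative binomial with r=2, p=0.166667.
E[Y] = r / p = 2 / 0.166667 = 12.000000

12.0000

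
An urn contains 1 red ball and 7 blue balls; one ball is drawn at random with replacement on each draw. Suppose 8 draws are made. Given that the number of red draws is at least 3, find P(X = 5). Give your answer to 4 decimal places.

0.0170

X ~ Binomial(8, 0.125). Want P(X=5 | X≥3) = P(X=5) / P(X≥3).
P(X=5) = C(8,5)·0.125^5·0.875^3 = 0.001145
P(X≥3) = 1 − 0.343609 − 0.392696 − 0.196348 = 0.067347
Ratio = 0.001145 / 0.067347 = 0.017000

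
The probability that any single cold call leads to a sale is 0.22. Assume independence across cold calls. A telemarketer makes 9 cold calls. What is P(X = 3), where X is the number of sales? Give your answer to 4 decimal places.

0.2014

X ~ Binomial(n=9, p=0.22).
P(X=3) = C(9,3) · p^3 · (1−p)^6
= 84 · 0.010648 · 0.2252 = 0.201426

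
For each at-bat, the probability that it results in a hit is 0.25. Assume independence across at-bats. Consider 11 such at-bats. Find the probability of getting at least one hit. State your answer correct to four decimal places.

P(at least one) = 1 − P(none) = 1 − (1 − 0.25)^11
= 1 − 0.042235 = 0.957765

0.9578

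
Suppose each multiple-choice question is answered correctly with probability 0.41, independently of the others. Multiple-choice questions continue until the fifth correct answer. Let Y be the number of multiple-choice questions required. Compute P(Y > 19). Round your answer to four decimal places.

0.0587

Needing more than 19 multiple-choice questions ⇔ fewer than 5 successes in the first 19. With X ~ Binomial(19, 0.41), P(Y > 19) = P(X ≤ 4).
  k=0: C(19,0)·0.41^0·0.59^19 = 0.000044
  k=1: C(19,1)·0.41^1·0.59^18 = 0.000585
  k=2: C(19,2)·0.41^2·0.59^17 = 0.003656
  k=3: C(19,3)·0.41^3·0.59^16 = 0.014398
  k=4: C(19,4)·0.41^4·0.59^15 = 0.040022
P(X ≤ 4) = 0.058705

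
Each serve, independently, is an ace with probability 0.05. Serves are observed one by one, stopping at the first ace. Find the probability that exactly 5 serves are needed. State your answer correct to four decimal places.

Geometric (trials to first success), p = 0.05.
P(Y = 5) = (1−p)^4 · p = 0.81451 · 0.05 = 0.040725

0.0407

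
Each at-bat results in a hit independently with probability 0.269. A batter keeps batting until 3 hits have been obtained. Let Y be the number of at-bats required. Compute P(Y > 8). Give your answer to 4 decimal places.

0.6307

Needing more than 8 at-bats ⇔ fewer than 3 successes in the first 8. With X ~ Binomial(8, 0.269), P(Y > 8) = P(X ≤ 2).
  k=0: C(8,0)·0.269^0·0.731^8 = 0.081534
  k=1: C(8,1)·0.269^1·0.731^7 = 0.240029
  k=2: C(8,2)·0.269^2·0.731^6 = 0.309148
P(X ≤ 2) = 0.630711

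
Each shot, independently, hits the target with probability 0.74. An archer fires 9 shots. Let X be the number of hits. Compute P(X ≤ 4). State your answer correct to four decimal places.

0.0571

X ~ Binomial(9, 0.74); P(X ≤ 4) = Σ C(9,k) p^k (1−p)^(9−k) over k:
  k=0: C(9,0)·0.74^0·0.26^9 = 0.000005
  k=1: C(9,1)·0.74^1·0.26^8 = 0.000139
  k=2: C(9,2)·0.74^2·0.26^7 = 0.001583
  k=3: C(9,3)·0.74^3·0.26^6 = 0.010515
  k=4: C(9,4)·0.74^4·0.26^5 = 0.044892
Total = 0.057134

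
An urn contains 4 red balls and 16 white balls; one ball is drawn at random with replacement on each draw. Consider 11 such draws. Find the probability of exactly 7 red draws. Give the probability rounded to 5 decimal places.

X ~ Binomial(n=11, p=0.20).
P(X=7) = C(11,7) · p^7 · (1−p)^4
= 330 · 1.28e-05 · 0.4096 = 0.0017302

0.00173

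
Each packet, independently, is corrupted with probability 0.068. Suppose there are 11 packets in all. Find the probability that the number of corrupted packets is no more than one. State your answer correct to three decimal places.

0.831

X ~ Binomial(11, 0.068); P(X ≤ 1) = Σ C(11,k) p^k (1−p)^(11−k) over k:
  k=0: C(11,0)·0.068^0·0.932^11 = 0.46087
  k=1: C(11,1)·0.068^1·0.932^10 = 0.36988
Total = 0.83075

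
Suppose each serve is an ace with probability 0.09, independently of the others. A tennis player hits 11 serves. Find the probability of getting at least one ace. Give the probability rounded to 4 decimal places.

0.6456

P(at least one) = 1 − P(none) = 1 − (1 − 0.09)^11
= 1 − 0.354369 = 0.645631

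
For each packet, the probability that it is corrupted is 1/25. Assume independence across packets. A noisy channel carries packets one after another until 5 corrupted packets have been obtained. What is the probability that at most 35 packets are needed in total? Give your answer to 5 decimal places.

0.01221

Finishing within 35 packets ⇔ at least 5 successes in the first 35. With X ~ Binomial(35, 0.04), P(Y ≤ 35) = 1 − P(X ≤ 4).
  k=0: C(35,0)·0.04^0·0.96^35 = 0.2396035
  k=1: C(35,1)·0.04^1·0.96^34 = 0.3494218
  k=2: C(35,2)·0.04^2·0.96^33 = 0.2475071
  k=3: C(35,3)·0.04^3·0.96^32 = 0.1134407
  k=4: C(35,4)·0.04^4·0.96^31 = 0.0378136
1 − 0.9877867 = 0.0122133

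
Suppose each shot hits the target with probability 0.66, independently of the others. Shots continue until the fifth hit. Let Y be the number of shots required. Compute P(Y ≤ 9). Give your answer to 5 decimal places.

0.84471

Finishing within 9 shots ⇔ at least 5 successes in the first 9. With X ~ Binomial(9, 0.66), P(Y ≤ 9) = 1 − P(X ≤ 4).
  k=0: C(9,0)·0.66^0·0.34^9 = 0.0000607
  k=1: C(9,1)·0.66^1·0.34^8 = 0.0010608
  k=2: C(9,2)·0.66^2·0.34^7 = 0.0082365
  k=3: C(9,3)·0.66^3·0.34^6 = 0.0373065
  k=4: C(9,4)·0.66^4·0.34^5 = 0.1086278
1 − 0.1552923 = 0.8447077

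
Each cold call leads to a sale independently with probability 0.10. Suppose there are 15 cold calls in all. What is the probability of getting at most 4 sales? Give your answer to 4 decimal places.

0.9873

X ~ Binomial(15, 0.10); P(X ≤ 4) = Σ C(15,k) p^k (1−p)^(15−k) over k:
  k=0: C(15,0)·0.10^0·0.90^15 = 0.205891
  k=1: C(15,1)·0.10^1·0.90^14 = 0.343152
  k=2: C(15,2)·0.10^2·0.90^13 = 0.266896
  k=3: C(15,3)·0.10^3·0.90^12 = 0.128505
  k=4: C(15,4)·0.10^4·0.90^11 = 0.042835
Total = 0.987280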